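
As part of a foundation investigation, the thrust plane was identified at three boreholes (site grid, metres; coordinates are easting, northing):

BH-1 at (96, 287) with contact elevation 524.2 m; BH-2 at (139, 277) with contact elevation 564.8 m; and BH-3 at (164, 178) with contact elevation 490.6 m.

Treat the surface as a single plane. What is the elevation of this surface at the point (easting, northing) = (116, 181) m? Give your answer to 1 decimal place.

436.7 m

Let the plane be z = a·easting + b·northing + c.
BH-2−BH-1: 43a − 10b = 40.6;  BH-3−BH-1: 68a − 109b = −33.6.
Solving gives a = 1.18827, b = 1.04956.
Then c = 524.2 − a·96 − b·287 = 108.90.
At (116, 181): z = 137.8 + 190.0 + 108.90 = 436.7 m.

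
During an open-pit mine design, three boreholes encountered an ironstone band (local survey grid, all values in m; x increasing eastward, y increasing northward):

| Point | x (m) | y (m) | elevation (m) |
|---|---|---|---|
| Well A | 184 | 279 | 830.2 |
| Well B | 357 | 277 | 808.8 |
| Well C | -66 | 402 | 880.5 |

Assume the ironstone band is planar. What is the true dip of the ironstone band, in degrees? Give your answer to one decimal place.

Two edge vectors: Well A→Well B = (173, -2, -21.4), Well A→Well C = (-250, 123, 50.3).
Normal n = (Well A→Well B) × (Well A→Well C) = (2531.6, -3351.9, 20779).
So ∂z/∂x = −n_x/n_z = −0.12183 and ∂z/∂y = −n_y/n_z = 0.16131.
Gradient magnitude |∇z| = √(a² + b²) = √(0.01484 + 0.02602) = 0.20215.
True dip = arctan(0.20215) = 11.4°, dipping toward SE (azimuth ≈ 143°).

11.4°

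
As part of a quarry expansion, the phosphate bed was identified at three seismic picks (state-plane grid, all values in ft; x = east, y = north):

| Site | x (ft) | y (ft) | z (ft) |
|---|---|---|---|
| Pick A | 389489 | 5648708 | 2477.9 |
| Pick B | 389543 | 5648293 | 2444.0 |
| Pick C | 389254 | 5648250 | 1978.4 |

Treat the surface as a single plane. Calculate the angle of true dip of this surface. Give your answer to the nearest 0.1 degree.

Two edge vectors: Pick A→Pick B = (54, -415, -33.9), Pick A→Pick C = (-235, -458, -499.5).
Normal n = (Pick A→Pick B) × (Pick A→Pick C) = (191766.3, 34939.5, -122257).
So ∂z/∂x = −n_x/n_z = 1.56855 and ∂z/∂y = −n_y/n_z = 0.28579.
Gradient magnitude |∇z| = √(a² + b²) = √(2.46035 + 0.08167) = 1.59437.
True dip = arctan(1.59437) = 57.9°, dipping toward W (azimuth ≈ 260°).

57.9°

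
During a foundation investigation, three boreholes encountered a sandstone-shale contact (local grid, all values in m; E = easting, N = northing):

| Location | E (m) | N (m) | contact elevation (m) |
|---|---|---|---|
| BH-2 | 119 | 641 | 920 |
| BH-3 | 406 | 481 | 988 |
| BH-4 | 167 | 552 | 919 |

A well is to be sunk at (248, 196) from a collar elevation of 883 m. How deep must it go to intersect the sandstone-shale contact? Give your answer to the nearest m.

7 m

Two edge vectors: BH-2→BH-3 = (287, -160, 68), BH-2→BH-4 = (48, -89, -1).
Normal n = (BH-2→BH-3) × (BH-2→BH-4) = (6212, 3551, -17863).
So ∂z/∂E = −n_x/n_z = 0.34776 and ∂z/∂N = −n_y/n_z = 0.19879.
Intercept c from BH-2: 920 − 41.38 − 127.42 = 751.19.
At (248, 196): z_contact = 86.2 + 39.0 + 751.19 = 876.4 m.
Depth below ground = 883 − 876.4 = 7 m.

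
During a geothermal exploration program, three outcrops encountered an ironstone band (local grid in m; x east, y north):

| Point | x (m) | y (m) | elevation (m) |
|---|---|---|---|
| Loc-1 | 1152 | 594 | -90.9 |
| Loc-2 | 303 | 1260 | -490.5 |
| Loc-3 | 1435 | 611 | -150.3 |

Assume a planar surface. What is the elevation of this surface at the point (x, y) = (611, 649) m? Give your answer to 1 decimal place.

-47.9 m

Two edge vectors: Loc-1→Loc-2 = (-849, 666, -399.6), Loc-1→Loc-3 = (283, 17, -59.4).
Normal n = (Loc-1→Loc-2) × (Loc-1→Loc-3) = (-32767.2, -163517.4, -202911).
So ∂z/∂x = −n_x/n_z = −0.161486 and ∂z/∂y = −n_y/n_z = −0.805858.
Intercept c from Loc-1: -90.9 + 186.03 + 478.68 = 573.81.
At (611, 649): z = −98.7 − 523.0 + 573.81 = -47.9 m.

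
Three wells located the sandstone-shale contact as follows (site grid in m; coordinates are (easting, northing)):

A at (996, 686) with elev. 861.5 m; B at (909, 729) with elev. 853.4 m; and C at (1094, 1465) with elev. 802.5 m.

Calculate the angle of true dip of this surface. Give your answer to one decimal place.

Let the plane be z = a·E + b·N + c.
B−A: −87a + 43b = −8.1;  C−A: 98a + 779b = −59.
Solving gives a = 0.05241, b = −0.08233.
Gradient magnitude |∇z| = √(a² + b²) = √(0.00275 + 0.00678) = 0.09760.
True dip = arctan(0.09760) = 5.6°, dipping toward NNW (azimuth ≈ 328°).

5.6°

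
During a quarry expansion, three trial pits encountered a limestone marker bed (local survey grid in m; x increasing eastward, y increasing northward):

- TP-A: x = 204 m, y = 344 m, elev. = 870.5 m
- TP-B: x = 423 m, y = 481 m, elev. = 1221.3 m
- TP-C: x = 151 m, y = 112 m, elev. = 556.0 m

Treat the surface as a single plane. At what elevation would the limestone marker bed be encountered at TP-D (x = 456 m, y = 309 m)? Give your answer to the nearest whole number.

1052 m

Two edge vectors: TP-A→TP-B = (219, 137, 350.8), TP-A→TP-C = (-53, -232, -314.5).
Normal n = (TP-A→TP-B) × (TP-A→TP-C) = (38299.1, 50283.1, -43547).
So ∂z/∂x = −n_x/n_z = 0.87949 and ∂z/∂y = −n_y/n_z = 1.15469.
Intercept c from TP-A: 870.5 − 179.42 − 397.21 = 293.87.
At (456, 309): z = 401.0 + 356.8 + 293.87 = 1051.7 m.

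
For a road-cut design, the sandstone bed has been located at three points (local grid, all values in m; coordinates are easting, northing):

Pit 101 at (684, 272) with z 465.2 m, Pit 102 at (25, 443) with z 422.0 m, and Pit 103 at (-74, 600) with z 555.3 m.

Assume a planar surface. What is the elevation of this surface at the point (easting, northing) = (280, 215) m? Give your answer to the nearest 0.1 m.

266.4 m

Let the plane be z = a·easting + b·northing + c.
Pit 102−Pit 101: −659a + 171b = −43.2;  Pit 103−Pit 101: −758a + 328b = 90.1.
Solving gives a = 0.34179, b = 1.06457.
Then c = 465.2 − a·684 − b·272 = −58.15.
At (280, 215): z = 95.7 + 228.9 − 58.15 = 266.4 m.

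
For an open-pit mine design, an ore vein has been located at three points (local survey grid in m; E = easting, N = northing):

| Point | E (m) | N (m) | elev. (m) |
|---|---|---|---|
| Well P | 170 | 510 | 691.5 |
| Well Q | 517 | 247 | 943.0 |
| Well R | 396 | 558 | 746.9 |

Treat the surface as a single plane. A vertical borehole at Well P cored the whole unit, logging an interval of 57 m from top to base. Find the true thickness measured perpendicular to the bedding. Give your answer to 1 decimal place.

48.8 m

Two edge vectors: Well P→Well Q = (347, -263, 251.5), Well P→Well R = (226, 48, 55.4).
Normal n = (Well P→Well Q) × (Well P→Well R) = (-26642.2, 37615.2, 76094).
So ∂z/∂E = −n_x/n_z = 0.35012 and ∂z/∂N = −n_y/n_z = −0.49433.
|∇z| = √(a²+b²) = 0.60576, so dip δ = arctan(0.60576) = 31.21°.
True thickness = vertical thickness × cos δ = 57 × cos 31.21° = 48.8 m.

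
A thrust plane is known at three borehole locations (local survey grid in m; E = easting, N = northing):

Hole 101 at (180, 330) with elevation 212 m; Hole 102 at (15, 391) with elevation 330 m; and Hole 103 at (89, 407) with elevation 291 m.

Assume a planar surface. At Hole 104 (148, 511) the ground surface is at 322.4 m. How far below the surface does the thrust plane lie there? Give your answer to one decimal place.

Let the plane be z = a·E + b·N + c.
Hole 102−Hole 101: −165a + 61b = 118;  Hole 103−Hole 101: −91a + 77b = 79.
Solving gives a = −0.59645, b = 0.32108.
Then c = 212 − a·180 − b·330 = 213.40.
At (148, 511): z_contact = −88.27 + 164.07 + 213.40 = 289.20 m.
Depth below ground = 322.4 − 289.20 = 33.2 m.

33.2 m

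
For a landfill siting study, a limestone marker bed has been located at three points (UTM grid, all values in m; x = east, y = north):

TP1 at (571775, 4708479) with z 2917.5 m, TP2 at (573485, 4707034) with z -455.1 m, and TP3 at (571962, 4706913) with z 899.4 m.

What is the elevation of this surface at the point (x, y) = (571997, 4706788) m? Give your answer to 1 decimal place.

Two edge vectors: TP1→TP2 = (1710, -1445, -3372.6), TP1→TP3 = (187, -1566, -2018.1).
Normal n = (TP1→TP2) × (TP1→TP3) = (-2365337.1, 2820274.8, -2407645).
So ∂z/∂x = −n_x/n_z = −0.982427683 and ∂z/∂y = −n_y/n_z = 1.171383157.
Intercept c from TP1: 2917.5 + 561727.59 − 5515432.99 = −4950787.90.
At (571997, 4706788): z = −561945.7 + 5513452.2 − 4950787.90 = 718.6 m.

718.6 m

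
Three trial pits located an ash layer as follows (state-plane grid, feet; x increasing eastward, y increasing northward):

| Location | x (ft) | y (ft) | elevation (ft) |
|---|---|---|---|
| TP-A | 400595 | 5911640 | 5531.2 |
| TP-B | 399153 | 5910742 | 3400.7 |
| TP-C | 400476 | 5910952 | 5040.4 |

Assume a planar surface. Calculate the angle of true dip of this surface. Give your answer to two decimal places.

Two edge vectors: TP-A→TP-B = (-1442, -898, -2130.5), TP-A→TP-C = (-119, -688, -490.8).
Normal n = (TP-A→TP-B) × (TP-A→TP-C) = (-1025045.6, -454204.1, 885234).
So ∂z/∂x = −n_x/n_z = 1.15794 and ∂z/∂y = −n_y/n_z = 0.51309.
Gradient magnitude |∇z| = √(a² + b²) = √(1.34082 + 0.26326) = 1.26652.
True dip = arctan(1.26652) = 51.71°, dipping toward WSW (azimuth ≈ 246°).

51.71°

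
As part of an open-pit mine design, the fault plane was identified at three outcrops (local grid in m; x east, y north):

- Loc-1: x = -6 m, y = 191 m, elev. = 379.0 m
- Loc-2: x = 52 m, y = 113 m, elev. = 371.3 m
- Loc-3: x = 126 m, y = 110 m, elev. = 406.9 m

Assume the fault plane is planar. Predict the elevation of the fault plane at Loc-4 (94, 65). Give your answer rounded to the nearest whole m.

370 m

Two edge vectors: Loc-1→Loc-2 = (58, -78, -7.7), Loc-1→Loc-3 = (132, -81, 27.9).
Normal n = (Loc-1→Loc-2) × (Loc-1→Loc-3) = (-2799.9, -2634.6, 5598).
So ∂z/∂x = −n_x/n_z = 0.50016 and ∂z/∂y = −n_y/n_z = 0.47063.
Intercept c from Loc-1: 379 + 3.00 − 89.89 = 292.11.
At (94, 65): z = 47.0 + 30.6 + 292.11 = 369.7 m.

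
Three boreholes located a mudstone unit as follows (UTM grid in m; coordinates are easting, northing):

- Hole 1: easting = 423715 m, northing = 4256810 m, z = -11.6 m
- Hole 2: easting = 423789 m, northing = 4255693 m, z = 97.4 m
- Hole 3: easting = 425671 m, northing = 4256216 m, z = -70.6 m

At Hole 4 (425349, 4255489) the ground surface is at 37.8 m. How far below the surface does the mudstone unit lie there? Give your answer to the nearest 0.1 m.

Two edge vectors: Hole 1→Hole 2 = (74, -1117, 109), Hole 1→Hole 3 = (1956, -594, -59).
Normal n = (Hole 1→Hole 2) × (Hole 1→Hole 3) = (130649, 217570, 2140896).
So ∂z/∂easting = −n_x/n_z = −0.061025384 and ∂z/∂northing = −n_y/n_z = −0.101625674.
Intercept c from Hole 1: -11.6 + 25857.37 + 432601.19 = 458446.96.
At (425349, 4255489): z_contact = −25957.09 − 432466.94 + 458446.96 = 22.93 m.
Depth below ground = 37.8 − 22.93 = 14.9 m.

14.9 m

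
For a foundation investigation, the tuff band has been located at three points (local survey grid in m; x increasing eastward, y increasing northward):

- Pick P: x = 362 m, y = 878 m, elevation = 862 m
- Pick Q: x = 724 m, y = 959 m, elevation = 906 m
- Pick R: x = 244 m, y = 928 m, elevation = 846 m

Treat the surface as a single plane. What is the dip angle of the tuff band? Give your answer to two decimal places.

Two edge vectors: Pick P→Pick Q = (362, 81, 44), Pick P→Pick R = (-118, 50, -16).
Normal n = (Pick P→Pick Q) × (Pick P→Pick R) = (-3496, 600, 27658).
So ∂z/∂x = −n_x/n_z = 0.12640 and ∂z/∂y = −n_y/n_z = −0.02169.
Gradient magnitude |∇z| = √(a² + b²) = √(0.01598 + 0.00047) = 0.12825.
True dip = arctan(0.12825) = 7.31°, dipping toward W (azimuth ≈ 280°).

7.31°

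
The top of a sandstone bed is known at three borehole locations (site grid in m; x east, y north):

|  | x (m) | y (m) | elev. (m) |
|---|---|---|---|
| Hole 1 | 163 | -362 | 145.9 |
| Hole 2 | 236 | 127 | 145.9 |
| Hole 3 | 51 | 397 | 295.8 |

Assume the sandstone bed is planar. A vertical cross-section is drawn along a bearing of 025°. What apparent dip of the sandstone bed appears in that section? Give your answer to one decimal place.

Let the plane be z = a·x + b·y + c.
Hole 2−Hole 1: 73a + 489b = 0;  Hole 3−Hole 1: −112a + 759b = 149.9.
Solving gives a = −0.66532, b = 0.09932.
Unit vector along 025° is (sin 25°, cos 25°) = (0.4226, 0.9063).
Slope in that direction = a·(0.4226) + b·(0.9063) = −0.19116.
Apparent dip = arctan|0.19116| = 10.8° (true dip is 33.9°, so apparent ≤ true as expected).

10.8°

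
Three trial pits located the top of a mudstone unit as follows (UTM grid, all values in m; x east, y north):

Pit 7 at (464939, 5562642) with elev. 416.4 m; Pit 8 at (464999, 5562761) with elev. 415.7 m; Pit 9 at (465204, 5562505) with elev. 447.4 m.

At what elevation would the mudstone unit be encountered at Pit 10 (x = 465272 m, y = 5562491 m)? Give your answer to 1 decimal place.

Two edge vectors: Pit 7→Pit 8 = (60, 119, -0.7), Pit 7→Pit 9 = (265, -137, 31).
Normal n = (Pit 7→Pit 8) × (Pit 7→Pit 9) = (3593.1, -2045.5, -39755).
So ∂z/∂x = −n_x/n_z = 0.090381084 and ∂z/∂y = −n_y/n_z = −0.051452647.
Intercept c from Pit 7: 416.4 − 42021.69 + 286212.66 = 244607.37.
At (465272, 5562491): z = 42051.8 − 286204.9 + 244607.37 = 454.3 m.

454.3 m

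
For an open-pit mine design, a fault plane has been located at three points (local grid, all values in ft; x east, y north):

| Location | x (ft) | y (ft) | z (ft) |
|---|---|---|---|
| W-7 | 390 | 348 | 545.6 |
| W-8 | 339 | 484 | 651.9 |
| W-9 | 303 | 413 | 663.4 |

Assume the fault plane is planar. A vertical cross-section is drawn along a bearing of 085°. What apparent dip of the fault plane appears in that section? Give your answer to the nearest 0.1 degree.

Two edge vectors: W-7→W-8 = (-51, 136, 106.3), W-7→W-9 = (-87, 65, 117.8).
Normal n = (W-7→W-8) × (W-7→W-9) = (9111.3, -3240.3, 8517).
So ∂z/∂x = −n_x/n_z = −1.06978 and ∂z/∂y = −n_y/n_z = 0.38045.
Unit vector along 085° is (sin 85°, cos 85°) = (0.9962, 0.0872).
Slope in that direction = a·(0.9962) + b·(0.0872) = −1.03255.
Apparent dip = arctan|1.03255| = 45.9° (true dip is 48.6°, so apparent ≤ true as expected).

45.9°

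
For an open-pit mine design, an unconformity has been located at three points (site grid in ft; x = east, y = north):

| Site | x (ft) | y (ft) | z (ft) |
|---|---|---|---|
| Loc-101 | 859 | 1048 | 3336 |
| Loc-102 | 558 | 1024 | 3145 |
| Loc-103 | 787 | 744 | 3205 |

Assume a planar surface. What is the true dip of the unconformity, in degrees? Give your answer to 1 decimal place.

34.0°

Two edge vectors: Loc-101→Loc-102 = (-301, -24, -191), Loc-101→Loc-103 = (-72, -304, -131).
Normal n = (Loc-101→Loc-102) × (Loc-101→Loc-103) = (-54920, -25679, 89776).
So ∂z/∂x = −n_x/n_z = 0.61174 and ∂z/∂y = −n_y/n_z = 0.28603.
Gradient magnitude |∇z| = √(a² + b²) = √(0.37423 + 0.08182) = 0.67531.
True dip = arctan(0.67531) = 34.0°, dipping toward WSW (azimuth ≈ 245°).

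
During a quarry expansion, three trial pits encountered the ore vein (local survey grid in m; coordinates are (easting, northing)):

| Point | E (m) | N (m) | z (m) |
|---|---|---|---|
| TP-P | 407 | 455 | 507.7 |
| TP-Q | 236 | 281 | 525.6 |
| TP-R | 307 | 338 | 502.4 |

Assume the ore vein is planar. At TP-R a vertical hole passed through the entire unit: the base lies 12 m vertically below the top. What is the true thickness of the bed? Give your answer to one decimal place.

6.5 m

Two edge vectors: TP-P→TP-Q = (-171, -174, 17.9), TP-P→TP-R = (-100, -117, -5.3).
Normal n = (TP-P→TP-Q) × (TP-P→TP-R) = (3016.5, -2696.3, 2607).
So ∂z/∂E = −n_x/n_z = −1.15708 and ∂z/∂N = −n_y/n_z = 1.03425.
|∇z| = √(a²+b²) = 1.55194, so dip δ = arctan(1.55194) = 57.20°.
True thickness = vertical thickness × cos δ = 12 × cos 57.20° = 6.5 m.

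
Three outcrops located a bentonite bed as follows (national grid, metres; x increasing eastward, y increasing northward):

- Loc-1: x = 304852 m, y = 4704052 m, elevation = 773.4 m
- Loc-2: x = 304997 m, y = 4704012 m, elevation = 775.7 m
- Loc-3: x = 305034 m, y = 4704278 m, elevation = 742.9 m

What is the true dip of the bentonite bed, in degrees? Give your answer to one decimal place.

Let the plane be z = a·x + b·y + c.
Loc-2−Loc-1: 145a − 40b = 2.3;  Loc-3−Loc-1: 182a + 226b = −30.5.
Solving gives a = −0.01748, b = −0.12088.
Gradient magnitude |∇z| = √(a² + b²) = √(0.00031 + 0.01461) = 0.12213.
True dip = arctan(0.12213) = 7.0°, dipping toward N (azimuth ≈ 008°).

7.0°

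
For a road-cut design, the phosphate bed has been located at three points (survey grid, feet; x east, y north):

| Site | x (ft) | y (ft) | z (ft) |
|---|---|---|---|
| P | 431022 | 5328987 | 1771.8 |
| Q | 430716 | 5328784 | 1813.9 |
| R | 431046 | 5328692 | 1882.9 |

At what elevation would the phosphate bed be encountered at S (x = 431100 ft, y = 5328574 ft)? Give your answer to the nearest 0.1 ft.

Let the plane be z = a·x + b·y + c.
Q−P: −306a − 203b = 42.1;  R−P: 24a − 295b = 111.1.
Solving gives a = 0.106512371, b = −0.367944756.
Then c = 1771.8 − a·431022 − b·5328987 = 1916635.45.
At (431100, 5328574): z = 45917.5 − 1960620.9 + 1916635.45 = 1932.1 ft.

1932.1 ft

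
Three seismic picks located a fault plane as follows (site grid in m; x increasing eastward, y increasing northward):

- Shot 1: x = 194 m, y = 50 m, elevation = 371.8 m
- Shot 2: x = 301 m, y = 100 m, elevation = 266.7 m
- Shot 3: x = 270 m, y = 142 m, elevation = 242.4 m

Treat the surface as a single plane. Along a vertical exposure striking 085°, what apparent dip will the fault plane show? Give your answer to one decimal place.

31.5°

Let the plane be z = a·x + b·y + c.
Shot 2−Shot 1: 107a + 50b = −105.1;  Shot 3−Shot 1: 76a + 92b = −129.4.
Solving gives a = −0.52932, b = −0.96926.
Unit vector along 085° is (sin 85°, cos 85°) = (0.9962, 0.0872).
Slope in that direction = a·(0.9962) + b·(0.0872) = −0.61178.
Apparent dip = arctan|0.61178| = 31.5° (true dip is 47.8°, so apparent ≤ true as expected).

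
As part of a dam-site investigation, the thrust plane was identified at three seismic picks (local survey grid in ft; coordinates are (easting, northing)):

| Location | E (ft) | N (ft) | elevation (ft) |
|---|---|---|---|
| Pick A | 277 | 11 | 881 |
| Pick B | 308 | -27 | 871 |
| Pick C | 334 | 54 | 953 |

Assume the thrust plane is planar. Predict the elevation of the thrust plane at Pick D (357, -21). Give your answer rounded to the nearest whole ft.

Let the plane be z = a·E + b·N + c.
Pick B−Pick A: 31a − 38b = −10;  Pick C−Pick A: 57a + 43b = 72.
Solving gives a = 0.65905, b = 0.80080.
Then c = 881 − a·277 − b·11 = 689.64.
At (357, -21): z = 235.3 − 16.8 + 689.64 = 908.1 ft.

908 ft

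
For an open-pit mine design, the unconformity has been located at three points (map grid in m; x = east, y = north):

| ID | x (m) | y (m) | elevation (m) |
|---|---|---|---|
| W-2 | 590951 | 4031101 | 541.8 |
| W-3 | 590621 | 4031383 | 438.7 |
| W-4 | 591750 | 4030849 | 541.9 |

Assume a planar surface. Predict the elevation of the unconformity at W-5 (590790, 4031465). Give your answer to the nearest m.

360 m

Two edge vectors: W-2→W-3 = (-330, 282, -103.1), W-2→W-4 = (799, -252, 0.1).
Normal n = (W-2→W-3) × (W-2→W-4) = (-25953, -82343.9, -142158).
So ∂z/∂x = −n_x/n_z = −0.18256447 and ∂z/∂y = −n_y/n_z = −0.57924211.
Intercept c from W-2: 541.8 + 107886.66 + 2334983.45 = 2443411.91.
At (590790, 4031465): z = −107857.3 − 2335194.3 + 2443411.91 = 360.3 m.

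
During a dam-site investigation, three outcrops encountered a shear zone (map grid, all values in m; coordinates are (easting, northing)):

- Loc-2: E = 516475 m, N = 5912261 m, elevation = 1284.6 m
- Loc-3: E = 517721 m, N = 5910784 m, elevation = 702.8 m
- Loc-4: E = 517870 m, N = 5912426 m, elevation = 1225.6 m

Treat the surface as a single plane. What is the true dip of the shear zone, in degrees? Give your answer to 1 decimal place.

18.6°

Two edge vectors: Loc-2→Loc-3 = (1246, -1477, -581.8), Loc-2→Loc-4 = (1395, 165, -59).
Normal n = (Loc-2→Loc-3) × (Loc-2→Loc-4) = (183140, -738097, 2266005).
So ∂z/∂E = −n_x/n_z = −0.08082 and ∂z/∂N = −n_y/n_z = 0.32573.
Gradient magnitude |∇z| = √(a² + b²) = √(0.00653 + 0.10610) = 0.33560.
True dip = arctan(0.33560) = 18.6°, dipping toward SSE (azimuth ≈ 166°).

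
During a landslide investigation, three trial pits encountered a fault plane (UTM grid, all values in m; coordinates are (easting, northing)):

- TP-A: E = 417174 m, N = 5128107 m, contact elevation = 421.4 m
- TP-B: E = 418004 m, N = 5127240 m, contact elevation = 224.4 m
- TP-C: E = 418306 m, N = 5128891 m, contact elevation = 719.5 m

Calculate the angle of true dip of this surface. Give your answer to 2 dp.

Two edge vectors: TP-A→TP-B = (830, -867, -197), TP-A→TP-C = (1132, 784, 298.1).
Normal n = (TP-A→TP-B) × (TP-A→TP-C) = (-104004.7, -470427, 1632164).
So ∂z/∂E = −n_x/n_z = 0.06372 and ∂z/∂N = −n_y/n_z = 0.28822.
Gradient magnitude |∇z| = √(a² + b²) = √(0.00406 + 0.08307) = 0.29518.
True dip = arctan(0.29518) = 16.45°, dipping toward SSW (azimuth ≈ 192°).

16.45°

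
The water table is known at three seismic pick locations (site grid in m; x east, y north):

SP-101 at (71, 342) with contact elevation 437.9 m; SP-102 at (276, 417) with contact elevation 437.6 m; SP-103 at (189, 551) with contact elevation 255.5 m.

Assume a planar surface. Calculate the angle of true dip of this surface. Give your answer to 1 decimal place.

Let the plane be z = a·x + b·y + c.
SP-102−SP-101: 205a + 75b = −0.3;  SP-103−SP-101: 118a + 209b = −182.4.
Solving gives a = 0.40057, b = −1.09889.
Gradient magnitude |∇z| = √(a² + b²) = √(0.16045 + 1.20755) = 1.16962.
True dip = arctan(1.16962) = 49.5°, dipping toward NNW (azimuth ≈ 340°).

49.5°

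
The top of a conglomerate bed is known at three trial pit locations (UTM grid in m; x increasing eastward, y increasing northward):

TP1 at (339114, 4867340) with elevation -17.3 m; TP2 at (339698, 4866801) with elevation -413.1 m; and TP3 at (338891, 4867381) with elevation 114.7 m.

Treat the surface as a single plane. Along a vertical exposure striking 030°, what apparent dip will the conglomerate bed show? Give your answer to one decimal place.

Two edge vectors: TP1→TP2 = (584, -539, -395.8), TP1→TP3 = (-223, 41, 132).
Normal n = (TP1→TP2) × (TP1→TP3) = (-54920.2, 11175.4, -96253).
So ∂z/∂x = −n_x/n_z = −0.57058 and ∂z/∂y = −n_y/n_z = 0.11610.
Unit vector along 030° is (sin 30°, cos 30°) = (0.5000, 0.8660).
Slope in that direction = a·(0.5000) + b·(0.8660) = −0.18474.
Apparent dip = arctan|0.18474| = 10.5° (true dip is 30.2°, so apparent ≤ true as expected).

10.5°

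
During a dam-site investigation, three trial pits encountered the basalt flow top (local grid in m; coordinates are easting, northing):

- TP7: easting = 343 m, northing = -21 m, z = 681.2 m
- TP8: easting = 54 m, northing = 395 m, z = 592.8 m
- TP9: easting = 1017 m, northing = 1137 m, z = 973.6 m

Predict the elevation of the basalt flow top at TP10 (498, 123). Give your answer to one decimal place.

743.5 m

Let the plane be z = a·easting + b·northing + c.
TP8−TP7: −289a + 416b = −88.4;  TP9−TP7: 674a + 1158b = 292.4.
Solving gives a = 0.364210, b = 0.040521.
Then c = 681.2 − a·343 − b·-21 = 557.13.
At (498, 123): z = 181.4 + 5.0 + 557.13 = 743.5 m.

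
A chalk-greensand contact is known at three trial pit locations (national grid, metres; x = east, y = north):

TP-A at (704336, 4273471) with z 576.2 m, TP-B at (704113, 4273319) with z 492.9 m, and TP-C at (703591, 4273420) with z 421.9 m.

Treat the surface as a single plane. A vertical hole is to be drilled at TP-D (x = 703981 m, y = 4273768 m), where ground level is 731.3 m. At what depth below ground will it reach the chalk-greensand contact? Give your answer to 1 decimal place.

141.4 m

Two edge vectors: TP-A→TP-B = (-223, -152, -83.3), TP-A→TP-C = (-745, -51, -154.3).
Normal n = (TP-A→TP-B) × (TP-A→TP-C) = (19205.3, 27649.6, -101867).
So ∂z/∂x = −n_x/n_z = 0.188533087 and ∂z/∂y = −n_y/n_z = 0.271428431.
Intercept c from TP-A: 576.2 − 132790.64 − 1159941.53 = −1292155.97.
At (703981, 4273768): z_contact = 132723.71 + 1160022.14 − 1292155.97 = 589.88 m.
Depth below ground = 731.3 − 589.88 = 141.4 m.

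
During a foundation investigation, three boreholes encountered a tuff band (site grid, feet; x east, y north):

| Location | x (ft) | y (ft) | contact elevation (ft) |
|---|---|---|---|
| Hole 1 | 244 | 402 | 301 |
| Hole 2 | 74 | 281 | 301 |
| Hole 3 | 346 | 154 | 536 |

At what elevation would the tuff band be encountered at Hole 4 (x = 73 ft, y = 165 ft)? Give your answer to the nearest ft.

386 ft

Two edge vectors: Hole 1→Hole 2 = (-170, -121, 0), Hole 1→Hole 3 = (102, -248, 235).
Normal n = (Hole 1→Hole 2) × (Hole 1→Hole 3) = (-28435, 39950, 54502).
So ∂z/∂x = −n_x/n_z = 0.52172 and ∂z/∂y = −n_y/n_z = −0.73300.
Intercept c from Hole 1: 301 − 127.30 + 294.67 = 468.37.
At (73, 165): z = 38.1 − 120.9 + 468.37 = 385.5 ft.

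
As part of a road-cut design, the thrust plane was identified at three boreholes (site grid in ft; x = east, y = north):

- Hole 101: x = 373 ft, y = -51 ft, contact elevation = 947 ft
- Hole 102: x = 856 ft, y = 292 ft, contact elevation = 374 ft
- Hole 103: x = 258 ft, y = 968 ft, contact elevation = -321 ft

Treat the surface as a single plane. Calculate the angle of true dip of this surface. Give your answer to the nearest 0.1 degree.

52.6°

Two edge vectors: Hole 101→Hole 102 = (483, 343, -573), Hole 101→Hole 103 = (-115, 1019, -1268).
Normal n = (Hole 101→Hole 102) × (Hole 101→Hole 103) = (148963, 678339, 531622).
So ∂z/∂x = −n_x/n_z = −0.28020 and ∂z/∂y = −n_y/n_z = −1.27598.
Gradient magnitude |∇z| = √(a² + b²) = √(0.07851 + 1.62812) = 1.30638.
True dip = arctan(1.30638) = 52.6°, dipping toward NNE (azimuth ≈ 012°).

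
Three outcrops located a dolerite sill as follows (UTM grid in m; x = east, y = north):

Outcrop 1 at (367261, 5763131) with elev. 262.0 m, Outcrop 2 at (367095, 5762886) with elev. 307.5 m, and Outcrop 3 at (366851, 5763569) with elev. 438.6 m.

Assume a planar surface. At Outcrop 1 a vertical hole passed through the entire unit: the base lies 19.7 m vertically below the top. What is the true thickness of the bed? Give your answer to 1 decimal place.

Let the plane be z = a·x + b·y + c.
Outcrop 2−Outcrop 1: −166a − 245b = 45.5;  Outcrop 3−Outcrop 1: −410a + 438b = 176.6.
Solving gives a = −0.36496, b = 0.06157.
|∇z| = √(a²+b²) = 0.37012, so dip δ = arctan(0.37012) = 20.31°.
True thickness = vertical thickness × cos δ = 19.7 × cos 20.31° = 18.5 m.

18.5 m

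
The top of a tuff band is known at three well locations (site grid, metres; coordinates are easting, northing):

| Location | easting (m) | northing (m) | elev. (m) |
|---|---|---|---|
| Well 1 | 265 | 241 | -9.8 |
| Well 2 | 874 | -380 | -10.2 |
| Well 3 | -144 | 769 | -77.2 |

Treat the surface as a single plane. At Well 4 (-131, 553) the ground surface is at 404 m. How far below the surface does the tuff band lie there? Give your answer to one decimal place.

Two edge vectors: Well 1→Well 2 = (609, -621, -0.4), Well 1→Well 3 = (-409, 528, -67.4).
Normal n = (Well 1→Well 2) × (Well 1→Well 3) = (42066.6, 41210.2, 67563).
So ∂z/∂easting = −n_x/n_z = −0.62263 and ∂z/∂northing = −n_y/n_z = −0.60995.
Intercept c from Well 1: -9.8 + 165.00 + 147.00 = 302.19.
At (-131, 553): z_contact = 81.56 − 337.30 + 302.19 = 46.46 m.
Depth below ground = 404 − 46.46 = 357.5 m.

357.5 m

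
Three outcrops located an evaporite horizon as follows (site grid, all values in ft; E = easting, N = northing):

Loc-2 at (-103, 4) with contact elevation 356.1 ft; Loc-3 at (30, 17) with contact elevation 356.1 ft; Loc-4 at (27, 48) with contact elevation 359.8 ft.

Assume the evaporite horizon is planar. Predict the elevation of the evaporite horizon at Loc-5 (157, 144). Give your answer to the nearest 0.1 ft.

Let the plane be z = a·E + b·N + c.
Loc-3−Loc-2: 133a + 13b = 0;  Loc-4−Loc-2: 130a + 44b = 3.7.
Solving gives a = −0.01156, b = 0.11824.
Then c = 356.1 − a·-103 − b·4 = 354.44.
At (157, 144): z = −1.8 + 17.0 + 354.44 = 369.6 ft.

369.6 ft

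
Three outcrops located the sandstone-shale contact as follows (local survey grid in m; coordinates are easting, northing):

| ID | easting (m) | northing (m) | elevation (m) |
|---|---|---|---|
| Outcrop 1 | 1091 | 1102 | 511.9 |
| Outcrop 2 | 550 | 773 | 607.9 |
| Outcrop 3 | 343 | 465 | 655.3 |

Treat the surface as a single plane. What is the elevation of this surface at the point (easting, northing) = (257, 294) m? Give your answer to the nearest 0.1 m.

Two edge vectors: Outcrop 1→Outcrop 2 = (-541, -329, 96), Outcrop 1→Outcrop 3 = (-748, -637, 143.4).
Normal n = (Outcrop 1→Outcrop 2) × (Outcrop 1→Outcrop 3) = (13973.4, 5771.4, 98525).
So ∂z/∂easting = −n_x/n_z = −0.141826 and ∂z/∂northing = −n_y/n_z = −0.058578.
Intercept c from Outcrop 1: 511.9 + 154.73 + 64.55 = 731.19.
At (257, 294): z = −36.4 − 17.2 + 731.19 = 677.5 m.

677.5 m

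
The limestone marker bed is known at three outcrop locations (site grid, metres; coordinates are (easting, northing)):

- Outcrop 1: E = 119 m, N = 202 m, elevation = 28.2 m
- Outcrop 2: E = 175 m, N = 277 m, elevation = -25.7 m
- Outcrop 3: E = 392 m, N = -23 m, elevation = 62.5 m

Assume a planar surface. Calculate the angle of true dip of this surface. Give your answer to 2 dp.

30.11°

Two edge vectors: Outcrop 1→Outcrop 2 = (56, 75, -53.9), Outcrop 1→Outcrop 3 = (273, -225, 34.3).
Normal n = (Outcrop 1→Outcrop 2) × (Outcrop 1→Outcrop 3) = (-9555, -16635.5, -33075).
So ∂z/∂E = −n_x/n_z = −0.28889 and ∂z/∂N = −n_y/n_z = −0.50296.
Gradient magnitude |∇z| = √(a² + b²) = √(0.08346 + 0.25297) = 0.58002.
True dip = arctan(0.58002) = 30.11°, dipping toward NNE (azimuth ≈ 030°).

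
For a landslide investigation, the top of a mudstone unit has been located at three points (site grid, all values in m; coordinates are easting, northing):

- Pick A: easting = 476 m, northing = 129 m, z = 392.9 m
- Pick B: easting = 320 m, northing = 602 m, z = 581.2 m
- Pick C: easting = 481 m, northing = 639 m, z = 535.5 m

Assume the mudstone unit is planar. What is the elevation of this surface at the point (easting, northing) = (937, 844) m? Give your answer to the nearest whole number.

434 m

Let the plane be z = a·easting + b·northing + c.
Pick B−Pick A: −156a + 473b = 188.3;  Pick C−Pick A: 5a + 510b = 142.6.
Solving gives a = −0.34889, b = 0.28303.
Then c = 392.9 − a·476 − b·129 = 522.46.
At (937, 844): z = −326.9 + 238.9 + 522.46 = 434.4 m.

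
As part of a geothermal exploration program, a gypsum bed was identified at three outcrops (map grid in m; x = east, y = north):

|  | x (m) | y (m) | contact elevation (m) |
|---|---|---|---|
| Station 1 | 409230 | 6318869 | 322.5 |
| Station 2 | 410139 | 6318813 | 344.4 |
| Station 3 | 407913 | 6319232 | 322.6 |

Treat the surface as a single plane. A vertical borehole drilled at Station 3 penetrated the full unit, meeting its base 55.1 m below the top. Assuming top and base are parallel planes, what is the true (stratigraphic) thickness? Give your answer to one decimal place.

54.7 m

Two edge vectors: Station 1→Station 2 = (909, -56, 21.9), Station 1→Station 3 = (-1317, 363, 0.1).
Normal n = (Station 1→Station 2) × (Station 1→Station 3) = (-7955.3, -28933.2, 256215).
So ∂z/∂x = −n_x/n_z = 0.03105 and ∂z/∂y = −n_y/n_z = 0.11293.
|∇z| = √(a²+b²) = 0.11712, so dip δ = arctan(0.11712) = 6.68°.
True thickness = vertical thickness × cos δ = 55.1 × cos 6.68° = 54.7 m.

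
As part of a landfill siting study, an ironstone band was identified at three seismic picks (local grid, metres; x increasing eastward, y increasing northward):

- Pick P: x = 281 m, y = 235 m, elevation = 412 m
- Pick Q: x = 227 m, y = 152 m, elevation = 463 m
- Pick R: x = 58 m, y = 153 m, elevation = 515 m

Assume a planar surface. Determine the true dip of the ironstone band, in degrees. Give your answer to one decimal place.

27.3°

Two edge vectors: Pick P→Pick Q = (-54, -83, 51), Pick P→Pick R = (-223, -82, 103).
Normal n = (Pick P→Pick Q) × (Pick P→Pick R) = (-4367, -5811, -14081).
So ∂z/∂x = −n_x/n_z = −0.31013 and ∂z/∂y = −n_y/n_z = −0.41268.
Gradient magnitude |∇z| = √(a² + b²) = √(0.09618 + 0.17031) = 0.51623.
True dip = arctan(0.51623) = 27.3°, dipping toward NE (azimuth ≈ 037°).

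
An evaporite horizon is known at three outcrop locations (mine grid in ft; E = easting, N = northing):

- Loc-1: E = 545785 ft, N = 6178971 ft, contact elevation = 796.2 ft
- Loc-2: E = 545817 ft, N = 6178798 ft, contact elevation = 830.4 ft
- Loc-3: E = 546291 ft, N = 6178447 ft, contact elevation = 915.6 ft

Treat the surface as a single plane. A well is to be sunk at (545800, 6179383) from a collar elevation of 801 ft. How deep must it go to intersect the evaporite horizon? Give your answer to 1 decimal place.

82.7 ft

Let the plane be z = a·E + b·N + c.
Loc-2−Loc-1: 32a − 173b = 34.2;  Loc-3−Loc-1: 506a − 524b = 119.4.
Solving gives a = 0.038651971, b = −0.190538364.
Then c = 796.2 − a·545785 − b·6178971 = 1157031.56.
At (545800, 6179383): z_contact = 21096.25 − 1177409.53 + 1157031.56 = 718.28 ft.
Depth below ground = 801 − 718.28 = 82.7 ft.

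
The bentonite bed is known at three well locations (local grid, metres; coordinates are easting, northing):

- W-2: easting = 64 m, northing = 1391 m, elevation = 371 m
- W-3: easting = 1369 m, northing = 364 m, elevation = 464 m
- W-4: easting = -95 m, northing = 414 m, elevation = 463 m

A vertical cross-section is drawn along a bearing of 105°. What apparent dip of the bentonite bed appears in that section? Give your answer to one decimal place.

Let the plane be z = a·easting + b·northing + c.
W-3−W-2: 1305a − 1027b = 93;  W-4−W-2: −159a − 977b = 92.
Solving gives a = −0.00252, b = −0.09376.
Unit vector along 105° is (sin 105°, cos 105°) = (0.9659, -0.2588).
Slope in that direction = a·(0.9659) + b·(-0.2588) = 0.02183.
Apparent dip = arctan|0.02183| = 1.3° (true dip is 5.4°, so apparent ≤ true as expected).

1.3°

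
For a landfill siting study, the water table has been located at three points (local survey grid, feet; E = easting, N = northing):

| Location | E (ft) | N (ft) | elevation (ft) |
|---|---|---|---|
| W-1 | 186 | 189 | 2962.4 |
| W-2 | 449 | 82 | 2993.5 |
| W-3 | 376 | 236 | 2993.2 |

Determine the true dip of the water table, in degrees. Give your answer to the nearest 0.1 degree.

9.1°

Let the plane be z = a·E + b·N + c.
W-2−W-1: 263a − 107b = 31.1;  W-3−W-1: 190a + 47b = 30.8.
Solving gives a = 0.14552, b = 0.06703.
Gradient magnitude |∇z| = √(a² + b²) = √(0.02118 + 0.00449) = 0.16022.
True dip = arctan(0.16022) = 9.1°, dipping toward WSW (azimuth ≈ 245°).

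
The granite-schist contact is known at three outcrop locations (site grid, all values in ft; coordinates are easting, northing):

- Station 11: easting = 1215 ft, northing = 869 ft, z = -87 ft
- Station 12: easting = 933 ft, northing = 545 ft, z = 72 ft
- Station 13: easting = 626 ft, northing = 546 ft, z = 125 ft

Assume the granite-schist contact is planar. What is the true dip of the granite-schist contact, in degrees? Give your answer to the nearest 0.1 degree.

20.9°

Two edge vectors: Station 11→Station 12 = (-282, -324, 159), Station 11→Station 13 = (-589, -323, 212).
Normal n = (Station 11→Station 12) × (Station 11→Station 13) = (-17331, -33867, -99750).
So ∂z/∂easting = −n_x/n_z = −0.17374 and ∂z/∂northing = −n_y/n_z = −0.33952.
Gradient magnitude |∇z| = √(a² + b²) = √(0.03019 + 0.11527) = 0.38139.
True dip = arctan(0.38139) = 20.9°, dipping toward NNE (azimuth ≈ 027°).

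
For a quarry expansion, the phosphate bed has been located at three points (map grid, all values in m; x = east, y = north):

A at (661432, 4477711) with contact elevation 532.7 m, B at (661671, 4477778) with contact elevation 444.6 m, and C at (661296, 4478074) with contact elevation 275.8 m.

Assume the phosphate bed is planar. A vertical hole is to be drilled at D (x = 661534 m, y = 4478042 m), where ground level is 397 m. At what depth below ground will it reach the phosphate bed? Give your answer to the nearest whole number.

Let the plane be z = a·x + b·y + c.
B−A: 239a + 67b = −88.1;  C−A: −136a + 363b = −256.9.
Solving gives a = −0.15404354, b = −0.76542678.
Then c = 532.7 − a·661432 − b·4477711 = 3529781.94.
At (661534, 4478042): z_contact = −101905.0 − 3427613.3 + 3529781.94 = 263.6 m.
Depth below ground = 397 − 263.6 = 133 m.

133 m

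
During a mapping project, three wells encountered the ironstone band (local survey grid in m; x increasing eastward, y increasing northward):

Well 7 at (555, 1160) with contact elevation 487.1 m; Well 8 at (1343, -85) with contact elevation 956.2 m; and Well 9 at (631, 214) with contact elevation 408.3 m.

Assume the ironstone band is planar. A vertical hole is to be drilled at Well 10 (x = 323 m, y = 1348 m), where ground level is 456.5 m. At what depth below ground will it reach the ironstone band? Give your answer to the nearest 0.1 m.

Let the plane be z = a·x + b·y + c.
Well 8−Well 7: 788a − 1245b = 469.1;  Well 9−Well 7: 76a − 946b = −78.8.
Solving gives a = 0.832593, b = 0.150187.
Then c = 487.1 − a·555 − b·1160 = −149.21.
At (323, 1348): z_contact = 268.93 + 202.45 − 149.21 = 322.17 m.
Depth below ground = 456.5 − 322.17 = 134.3 m.

134.3 m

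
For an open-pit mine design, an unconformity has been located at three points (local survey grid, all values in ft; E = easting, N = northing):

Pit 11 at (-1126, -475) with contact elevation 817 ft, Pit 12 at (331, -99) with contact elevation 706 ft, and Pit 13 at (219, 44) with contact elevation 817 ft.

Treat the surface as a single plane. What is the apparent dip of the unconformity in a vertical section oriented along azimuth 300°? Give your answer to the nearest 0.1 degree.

Let the plane be z = a·E + b·N + c.
Pit 12−Pit 11: 1457a + 376b = −111;  Pit 13−Pit 11: 1345a + 519b = 0.
Solving gives a = −0.23001, b = 0.59608.
Unit vector along 300° is (sin 300°, cos 300°) = (-0.8660, 0.5000).
Slope in that direction = a·(-0.8660) + b·(0.5000) = 0.49723.
Apparent dip = arctan|0.49723| = 26.4° (true dip is 32.6°, so apparent ≤ true as expected).

26.4°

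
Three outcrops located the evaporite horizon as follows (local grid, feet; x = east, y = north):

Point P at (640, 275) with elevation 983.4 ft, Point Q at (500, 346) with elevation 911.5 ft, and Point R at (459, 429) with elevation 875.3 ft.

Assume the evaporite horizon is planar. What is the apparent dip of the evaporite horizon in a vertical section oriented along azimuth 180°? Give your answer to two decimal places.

Let the plane be z = a·x + b·y + c.
Point Q−Point P: −140a + 71b = −71.9;  Point R−Point P: −181a + 154b = −108.1.
Solving gives a = 0.39011, b = −0.24344.
Unit vector along 180° is (sin 180°, cos 180°) = (0.0000, -1.0000).
Slope in that direction = a·(0.0000) + b·(-1.0000) = 0.24344.
Apparent dip = arctan|0.24344| = 13.68° (true dip is 24.7°, so apparent ≤ true as expected).

13.68°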